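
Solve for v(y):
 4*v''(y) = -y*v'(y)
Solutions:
 v(y) = C1 + C2*erf(sqrt(2)*y/4)


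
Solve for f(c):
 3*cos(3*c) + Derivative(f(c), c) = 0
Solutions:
 f(c) = C1 - sin(3*c)


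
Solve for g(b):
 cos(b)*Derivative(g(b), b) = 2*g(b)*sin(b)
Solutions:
 g(b) = C1/cos(b)^2


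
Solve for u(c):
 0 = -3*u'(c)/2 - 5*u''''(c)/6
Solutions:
 u(c) = C1 + C4*exp(-15^(2/3)*c/5) + (C2*sin(3*3^(1/6)*5^(2/3)*c/10) + C3*cos(3*3^(1/6)*5^(2/3)*c/10))*exp(15^(2/3)*c/10)


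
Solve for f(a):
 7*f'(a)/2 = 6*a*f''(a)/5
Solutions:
 f(a) = C1 + C2*a^(47/12)


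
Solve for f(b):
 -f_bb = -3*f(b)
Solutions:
 f(b) = C1*exp(-sqrt(3)*b) + C2*exp(sqrt(3)*b)


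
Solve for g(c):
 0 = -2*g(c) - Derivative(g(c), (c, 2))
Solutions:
 g(c) = C1*sin(sqrt(2)*c) + C2*cos(sqrt(2)*c)


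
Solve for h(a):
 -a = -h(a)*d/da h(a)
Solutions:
 h(a) = -sqrt(C1 + a^2)
 h(a) = sqrt(C1 + a^2)


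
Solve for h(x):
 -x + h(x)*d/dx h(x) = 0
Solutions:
 h(x) = -sqrt(C1 + x^2)
 h(x) = sqrt(C1 + x^2)


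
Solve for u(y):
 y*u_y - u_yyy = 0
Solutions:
 u(y) = C1 + Integral(C2*airyai(y) + C3*airybi(y), y)


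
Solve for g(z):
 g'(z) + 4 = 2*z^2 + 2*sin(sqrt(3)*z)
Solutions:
 g(z) = C1 + 2*z^3/3 - 4*z - 2*sqrt(3)*cos(sqrt(3)*z)/3


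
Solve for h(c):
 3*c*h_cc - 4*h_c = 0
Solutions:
 h(c) = C1 + C2*c^(7/3)


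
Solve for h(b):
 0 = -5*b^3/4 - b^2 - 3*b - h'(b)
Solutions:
 h(b) = C1 - 5*b^4/16 - b^3/3 - 3*b^2/2


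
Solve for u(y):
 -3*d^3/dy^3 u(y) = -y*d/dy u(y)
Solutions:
 u(y) = C1 + Integral(C2*airyai(3^(2/3)*y/3) + C3*airybi(3^(2/3)*y/3), y)


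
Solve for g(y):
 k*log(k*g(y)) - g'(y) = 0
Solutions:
 li(k*g(y))/k = C1 + k*y


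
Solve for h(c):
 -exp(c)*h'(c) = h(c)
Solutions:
 h(c) = C1*exp(exp(-c))


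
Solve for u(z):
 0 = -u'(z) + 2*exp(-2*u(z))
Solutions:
 u(z) = log(-sqrt(C1 + 4*z))
 u(z) = log(C1 + 4*z)/2


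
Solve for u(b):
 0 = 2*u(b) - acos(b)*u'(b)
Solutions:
 u(b) = C1*exp(2*Integral(1/acos(b), b))


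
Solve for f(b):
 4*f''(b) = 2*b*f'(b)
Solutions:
 f(b) = C1 + C2*erfi(b/2)


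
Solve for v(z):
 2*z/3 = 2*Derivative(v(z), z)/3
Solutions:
 v(z) = C1 + z^2/2


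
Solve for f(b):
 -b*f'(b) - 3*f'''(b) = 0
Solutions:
 f(b) = C1 + Integral(C2*airyai(-3^(2/3)*b/3) + C3*airybi(-3^(2/3)*b/3), b)


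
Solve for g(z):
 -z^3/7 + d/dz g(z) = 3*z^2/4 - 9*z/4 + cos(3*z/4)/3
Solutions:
 g(z) = C1 + z^4/28 + z^3/4 - 9*z^2/8 + 4*sin(3*z/4)/9


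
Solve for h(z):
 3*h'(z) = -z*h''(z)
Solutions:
 h(z) = C1 + C2/z^2


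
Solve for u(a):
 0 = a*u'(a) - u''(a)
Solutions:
 u(a) = C1 + C2*erfi(sqrt(2)*a/2)


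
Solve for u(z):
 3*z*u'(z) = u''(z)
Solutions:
 u(z) = C1 + C2*erfi(sqrt(6)*z/2)


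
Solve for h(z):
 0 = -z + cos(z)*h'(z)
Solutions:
 h(z) = C1 + Integral(z/cos(z), z)


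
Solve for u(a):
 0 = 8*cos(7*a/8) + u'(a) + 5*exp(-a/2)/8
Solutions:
 u(a) = C1 - 64*sin(7*a/8)/7 + 5*exp(-a/2)/4


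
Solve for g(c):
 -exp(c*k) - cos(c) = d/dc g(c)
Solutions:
 g(c) = C1 - sin(c) - exp(c*k)/k


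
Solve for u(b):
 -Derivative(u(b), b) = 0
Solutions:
 u(b) = C1


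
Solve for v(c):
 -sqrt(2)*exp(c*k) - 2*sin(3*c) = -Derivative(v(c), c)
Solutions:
 v(c) = C1 - 2*cos(3*c)/3 + sqrt(2)*exp(c*k)/k


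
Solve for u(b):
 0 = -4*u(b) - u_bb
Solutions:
 u(b) = C1*sin(2*b) + C2*cos(2*b)


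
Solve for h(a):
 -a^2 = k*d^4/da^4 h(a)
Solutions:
 h(a) = C1 + C2*a + C3*a^2 + C4*a^3 - a^6/(360*k)


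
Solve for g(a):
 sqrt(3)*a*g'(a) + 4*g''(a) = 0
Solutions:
 g(a) = C1 + C2*erf(sqrt(2)*3^(1/4)*a/4)


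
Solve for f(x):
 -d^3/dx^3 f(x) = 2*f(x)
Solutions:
 f(x) = C3*exp(-2^(1/3)*x) + (C1*sin(2^(1/3)*sqrt(3)*x/2) + C2*cos(2^(1/3)*sqrt(3)*x/2))*exp(2^(1/3)*x/2)


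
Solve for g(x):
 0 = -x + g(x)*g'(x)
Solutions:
 g(x) = -sqrt(C1 + x^2)
 g(x) = sqrt(C1 + x^2)


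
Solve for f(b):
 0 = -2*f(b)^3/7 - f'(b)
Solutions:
 f(b) = -sqrt(14)*sqrt(-1/(C1 - 2*b))/2
 f(b) = sqrt(14)*sqrt(-1/(C1 - 2*b))/2


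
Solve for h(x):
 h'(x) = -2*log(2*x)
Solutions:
 h(x) = C1 - 2*x*log(x) - x*log(4) + 2*x


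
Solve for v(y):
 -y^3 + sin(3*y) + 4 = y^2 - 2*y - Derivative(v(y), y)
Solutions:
 v(y) = C1 + y^4/4 + y^3/3 - y^2 - 4*y + cos(3*y)/3


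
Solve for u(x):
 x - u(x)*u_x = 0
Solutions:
 u(x) = -sqrt(C1 + x^2)
 u(x) = sqrt(C1 + x^2)


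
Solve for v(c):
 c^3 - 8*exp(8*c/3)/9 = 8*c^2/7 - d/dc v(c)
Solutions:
 v(c) = C1 - c^4/4 + 8*c^3/21 + exp(8*c/3)/3


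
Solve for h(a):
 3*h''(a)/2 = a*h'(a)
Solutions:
 h(a) = C1 + C2*erfi(sqrt(3)*a/3)


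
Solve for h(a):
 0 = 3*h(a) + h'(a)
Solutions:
 h(a) = C1*exp(-3*a)


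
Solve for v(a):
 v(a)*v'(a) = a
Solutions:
 v(a) = -sqrt(C1 + a^2)
 v(a) = sqrt(C1 + a^2)


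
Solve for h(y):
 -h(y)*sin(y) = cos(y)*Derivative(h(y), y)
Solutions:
 h(y) = C1*cos(y)


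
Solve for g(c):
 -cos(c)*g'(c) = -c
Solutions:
 g(c) = C1 + Integral(c/cos(c), c)


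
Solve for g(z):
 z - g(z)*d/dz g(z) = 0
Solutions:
 g(z) = -sqrt(C1 + z^2)
 g(z) = sqrt(C1 + z^2)


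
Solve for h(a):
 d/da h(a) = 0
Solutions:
 h(a) = C1


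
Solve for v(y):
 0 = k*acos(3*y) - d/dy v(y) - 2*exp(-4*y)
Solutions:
 v(y) = C1 + k*y*acos(3*y) - k*sqrt(1 - 9*y^2)/3 + exp(-4*y)/2


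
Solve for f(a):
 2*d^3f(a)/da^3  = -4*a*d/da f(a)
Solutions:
 f(a) = C1 + Integral(C2*airyai(-2^(1/3)*a) + C3*airybi(-2^(1/3)*a), a)


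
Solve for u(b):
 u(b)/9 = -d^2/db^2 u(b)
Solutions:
 u(b) = C1*sin(b/3) + C2*cos(b/3)


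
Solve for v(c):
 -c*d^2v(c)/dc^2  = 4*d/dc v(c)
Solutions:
 v(c) = C1 + C2/c^3


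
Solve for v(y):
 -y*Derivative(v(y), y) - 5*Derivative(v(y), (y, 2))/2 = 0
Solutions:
 v(y) = C1 + C2*erf(sqrt(5)*y/5)


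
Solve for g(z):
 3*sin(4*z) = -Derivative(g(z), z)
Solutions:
 g(z) = C1 + 3*cos(4*z)/4


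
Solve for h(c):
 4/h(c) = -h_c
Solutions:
 h(c) = -sqrt(C1 - 8*c)
 h(c) = sqrt(C1 - 8*c)


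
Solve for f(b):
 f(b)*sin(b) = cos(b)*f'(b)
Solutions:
 f(b) = C1/cos(b)


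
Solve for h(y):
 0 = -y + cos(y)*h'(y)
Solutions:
 h(y) = C1 + Integral(y/cos(y), y)


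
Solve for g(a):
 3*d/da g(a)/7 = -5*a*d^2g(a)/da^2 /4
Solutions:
 g(a) = C1 + C2*a^(23/35)


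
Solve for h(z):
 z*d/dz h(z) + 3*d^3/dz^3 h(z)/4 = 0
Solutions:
 h(z) = C1 + Integral(C2*airyai(-6^(2/3)*z/3) + C3*airybi(-6^(2/3)*z/3), z)


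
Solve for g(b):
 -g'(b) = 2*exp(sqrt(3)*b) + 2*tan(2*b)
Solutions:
 g(b) = C1 - 2*sqrt(3)*exp(sqrt(3)*b)/3 + log(cos(2*b))


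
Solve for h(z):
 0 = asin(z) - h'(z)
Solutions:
 h(z) = C1 + z*asin(z) + sqrt(1 - z^2)


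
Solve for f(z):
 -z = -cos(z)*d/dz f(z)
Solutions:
 f(z) = C1 + Integral(z/cos(z), z)


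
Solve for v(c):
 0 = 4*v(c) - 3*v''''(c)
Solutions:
 v(c) = C1*exp(-sqrt(2)*3^(3/4)*c/3) + C2*exp(sqrt(2)*3^(3/4)*c/3) + C3*sin(sqrt(2)*3^(3/4)*c/3) + C4*cos(sqrt(2)*3^(3/4)*c/3)


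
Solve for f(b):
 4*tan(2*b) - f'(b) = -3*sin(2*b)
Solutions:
 f(b) = C1 - 2*log(cos(2*b)) - 3*cos(2*b)/2


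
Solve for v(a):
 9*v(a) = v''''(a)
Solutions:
 v(a) = C1*exp(-sqrt(3)*a) + C2*exp(sqrt(3)*a) + C3*sin(sqrt(3)*a) + C4*cos(sqrt(3)*a)


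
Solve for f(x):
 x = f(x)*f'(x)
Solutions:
 f(x) = -sqrt(C1 + x^2)
 f(x) = sqrt(C1 + x^2)


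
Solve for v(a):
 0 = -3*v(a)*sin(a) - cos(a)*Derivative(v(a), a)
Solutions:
 v(a) = C1*cos(a)^3


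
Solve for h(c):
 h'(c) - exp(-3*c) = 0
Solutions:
 h(c) = C1 - exp(-3*c)/3


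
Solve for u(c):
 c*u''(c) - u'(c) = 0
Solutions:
 u(c) = C1 + C2*c^2


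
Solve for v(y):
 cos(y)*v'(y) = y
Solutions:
 v(y) = C1 + Integral(y/cos(y), y)


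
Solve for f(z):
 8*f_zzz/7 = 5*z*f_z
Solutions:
 f(z) = C1 + Integral(C2*airyai(35^(1/3)*z/2) + C3*airybi(35^(1/3)*z/2), z)


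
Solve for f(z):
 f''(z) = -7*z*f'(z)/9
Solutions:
 f(z) = C1 + C2*erf(sqrt(14)*z/6)


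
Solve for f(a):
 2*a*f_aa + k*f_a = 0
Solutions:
 f(a) = C1 + a^(1 - re(k)/2)*(C2*sin(log(a)*Abs(im(k))/2) + C3*cos(log(a)*im(k)/2))


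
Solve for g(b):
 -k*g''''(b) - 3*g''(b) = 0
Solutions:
 g(b) = C1 + C2*b + C3*exp(-sqrt(3)*b*sqrt(-1/k)) + C4*exp(sqrt(3)*b*sqrt(-1/k))


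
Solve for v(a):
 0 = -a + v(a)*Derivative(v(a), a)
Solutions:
 v(a) = -sqrt(C1 + a^2)
 v(a) = sqrt(C1 + a^2)


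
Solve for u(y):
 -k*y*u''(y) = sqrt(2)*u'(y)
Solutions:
 u(y) = C1 + y^(((re(k) - sqrt(2))*re(k) + im(k)^2)/(re(k)^2 + im(k)^2))*(C2*sin(sqrt(2)*log(y)*Abs(im(k))/(re(k)^2 + im(k)^2)) + C3*cos(sqrt(2)*log(y)*im(k)/(re(k)^2 + im(k)^2)))


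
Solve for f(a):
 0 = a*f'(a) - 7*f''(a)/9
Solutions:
 f(a) = C1 + C2*erfi(3*sqrt(14)*a/14)


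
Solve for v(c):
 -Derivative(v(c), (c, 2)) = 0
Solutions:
 v(c) = C1 + C2*c


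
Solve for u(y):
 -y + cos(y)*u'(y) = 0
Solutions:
 u(y) = C1 + Integral(y/cos(y), y)


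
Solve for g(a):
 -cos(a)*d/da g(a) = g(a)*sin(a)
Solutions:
 g(a) = C1*cos(a)


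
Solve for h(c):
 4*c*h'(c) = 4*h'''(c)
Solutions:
 h(c) = C1 + Integral(C2*airyai(c) + C3*airybi(c), c)


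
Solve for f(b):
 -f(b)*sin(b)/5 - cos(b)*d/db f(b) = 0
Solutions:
 f(b) = C1*cos(b)^(1/5)


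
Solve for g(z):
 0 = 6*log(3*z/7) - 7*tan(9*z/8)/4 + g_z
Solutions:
 g(z) = C1 - 6*z*log(z) - 6*z*log(3) + 6*z + 6*z*log(7) - 14*log(cos(9*z/8))/9


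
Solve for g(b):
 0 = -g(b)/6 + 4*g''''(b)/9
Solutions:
 g(b) = C1*exp(-6^(1/4)*b/2) + C2*exp(6^(1/4)*b/2) + C3*sin(6^(1/4)*b/2) + C4*cos(6^(1/4)*b/2)


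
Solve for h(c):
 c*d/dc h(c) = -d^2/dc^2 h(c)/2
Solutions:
 h(c) = C1 + C2*erf(c)


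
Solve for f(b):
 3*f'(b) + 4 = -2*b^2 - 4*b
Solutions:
 f(b) = C1 - 2*b^3/9 - 2*b^2/3 - 4*b/3


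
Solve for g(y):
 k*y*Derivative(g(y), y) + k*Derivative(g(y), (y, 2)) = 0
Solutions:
 g(y) = C1 + C2*erf(sqrt(2)*y/2)


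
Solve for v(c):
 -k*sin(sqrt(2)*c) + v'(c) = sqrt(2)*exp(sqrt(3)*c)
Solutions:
 v(c) = C1 - sqrt(2)*k*cos(sqrt(2)*c)/2 + sqrt(6)*exp(sqrt(3)*c)/3


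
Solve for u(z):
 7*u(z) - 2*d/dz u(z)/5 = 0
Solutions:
 u(z) = C1*exp(35*z/2)


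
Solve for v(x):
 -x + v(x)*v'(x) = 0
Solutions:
 v(x) = -sqrt(C1 + x^2)
 v(x) = sqrt(C1 + x^2)


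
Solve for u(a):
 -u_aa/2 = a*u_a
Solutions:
 u(a) = C1 + C2*erf(a)


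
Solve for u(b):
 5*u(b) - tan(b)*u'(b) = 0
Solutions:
 u(b) = C1*sin(b)^5


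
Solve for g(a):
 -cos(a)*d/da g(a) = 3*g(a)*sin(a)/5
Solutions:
 g(a) = C1*cos(a)^(3/5)


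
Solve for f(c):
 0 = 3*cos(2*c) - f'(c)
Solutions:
 f(c) = C1 + 3*sin(2*c)/2


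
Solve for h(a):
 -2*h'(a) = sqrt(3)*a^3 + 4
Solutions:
 h(a) = C1 - sqrt(3)*a^4/8 - 2*a


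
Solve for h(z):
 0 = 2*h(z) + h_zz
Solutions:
 h(z) = C1*sin(sqrt(2)*z) + C2*cos(sqrt(2)*z)


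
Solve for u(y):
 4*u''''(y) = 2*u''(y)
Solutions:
 u(y) = C1 + C2*y + C3*exp(-sqrt(2)*y/2) + C4*exp(sqrt(2)*y/2)


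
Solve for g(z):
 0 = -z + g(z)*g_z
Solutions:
 g(z) = -sqrt(C1 + z^2)
 g(z) = sqrt(C1 + z^2)


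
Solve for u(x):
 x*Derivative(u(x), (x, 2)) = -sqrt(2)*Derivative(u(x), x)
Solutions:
 u(x) = C1 + C2*x^(1 - sqrt(2))


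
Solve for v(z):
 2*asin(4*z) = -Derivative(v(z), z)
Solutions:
 v(z) = C1 - 2*z*asin(4*z) - sqrt(1 - 16*z^2)/2


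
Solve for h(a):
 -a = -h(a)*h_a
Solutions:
 h(a) = -sqrt(C1 + a^2)
 h(a) = sqrt(C1 + a^2)


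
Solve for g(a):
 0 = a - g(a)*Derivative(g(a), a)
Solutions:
 g(a) = -sqrt(C1 + a^2)
 g(a) = sqrt(C1 + a^2)


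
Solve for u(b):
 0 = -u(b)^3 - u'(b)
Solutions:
 u(b) = -sqrt(2)*sqrt(-1/(C1 - b))/2
 u(b) = sqrt(2)*sqrt(-1/(C1 - b))/2


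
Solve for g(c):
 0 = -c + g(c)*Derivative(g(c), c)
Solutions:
 g(c) = -sqrt(C1 + c^2)
 g(c) = sqrt(C1 + c^2)


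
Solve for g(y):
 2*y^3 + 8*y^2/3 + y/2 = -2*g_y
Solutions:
 g(y) = C1 - y^4/4 - 4*y^3/9 - y^2/8


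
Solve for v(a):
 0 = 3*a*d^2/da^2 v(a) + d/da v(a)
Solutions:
 v(a) = C1 + C2*a^(2/3)


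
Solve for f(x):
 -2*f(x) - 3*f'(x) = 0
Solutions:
 f(x) = C1*exp(-2*x/3)


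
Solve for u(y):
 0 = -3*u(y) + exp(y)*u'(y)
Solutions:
 u(y) = C1*exp(-3*exp(-y))


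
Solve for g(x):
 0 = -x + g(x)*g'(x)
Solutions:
 g(x) = -sqrt(C1 + x^2)
 g(x) = sqrt(C1 + x^2)


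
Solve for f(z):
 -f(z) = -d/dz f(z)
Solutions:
 f(z) = C1*exp(z)


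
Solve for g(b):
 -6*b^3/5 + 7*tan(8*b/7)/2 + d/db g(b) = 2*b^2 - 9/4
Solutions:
 g(b) = C1 + 3*b^4/10 + 2*b^3/3 - 9*b/4 + 49*log(cos(8*b/7))/16


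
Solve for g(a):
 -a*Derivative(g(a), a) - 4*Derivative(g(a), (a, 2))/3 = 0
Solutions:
 g(a) = C1 + C2*erf(sqrt(6)*a/4)


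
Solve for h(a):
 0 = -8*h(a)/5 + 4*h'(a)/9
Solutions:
 h(a) = C1*exp(18*a/5)


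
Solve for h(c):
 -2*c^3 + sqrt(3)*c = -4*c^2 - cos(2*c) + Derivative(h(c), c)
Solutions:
 h(c) = C1 - c^4/2 + 4*c^3/3 + sqrt(3)*c^2/2 + sin(2*c)/2


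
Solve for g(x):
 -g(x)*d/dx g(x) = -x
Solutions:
 g(x) = -sqrt(C1 + x^2)
 g(x) = sqrt(C1 + x^2)


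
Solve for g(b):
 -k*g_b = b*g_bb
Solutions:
 g(b) = C1 + b^(1 - re(k))*(C2*sin(log(b)*Abs(im(k))) + C3*cos(log(b)*im(k)))


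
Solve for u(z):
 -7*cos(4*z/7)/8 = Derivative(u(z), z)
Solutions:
 u(z) = C1 - 49*sin(4*z/7)/32


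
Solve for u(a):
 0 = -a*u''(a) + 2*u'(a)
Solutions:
 u(a) = C1 + C2*a^3


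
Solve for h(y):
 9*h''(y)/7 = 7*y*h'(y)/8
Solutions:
 h(y) = C1 + C2*erfi(7*y/12)


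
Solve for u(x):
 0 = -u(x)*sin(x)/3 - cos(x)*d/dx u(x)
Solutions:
 u(x) = C1*cos(x)^(1/3)


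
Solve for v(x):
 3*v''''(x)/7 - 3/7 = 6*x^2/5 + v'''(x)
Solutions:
 v(x) = C1 + C2*x + C3*x^2 + C4*exp(7*x/3) - x^5/50 - 3*x^4/70 - 71*x^3/490


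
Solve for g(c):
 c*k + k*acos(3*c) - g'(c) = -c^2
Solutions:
 g(c) = C1 + c^3/3 + c^2*k/2 + k*(c*acos(3*c) - sqrt(1 - 9*c^2)/3)


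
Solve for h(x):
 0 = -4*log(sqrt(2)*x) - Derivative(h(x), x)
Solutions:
 h(x) = C1 - 4*x*log(x) - x*log(4) + 4*x


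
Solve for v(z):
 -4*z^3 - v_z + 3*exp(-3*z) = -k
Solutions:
 v(z) = C1 + k*z - z^4 - exp(-3*z)


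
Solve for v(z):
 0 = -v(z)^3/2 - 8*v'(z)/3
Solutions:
 v(z) = -2*sqrt(2)*sqrt(-1/(C1 - 3*z))
 v(z) = 2*sqrt(2)*sqrt(-1/(C1 - 3*z))


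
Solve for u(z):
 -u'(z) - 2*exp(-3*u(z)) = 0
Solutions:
 u(z) = log(C1 - 6*z)/3
 u(z) = log((-3^(1/3) - 3^(5/6)*I)*(C1 - 2*z)^(1/3)/2)
 u(z) = log((-3^(1/3) + 3^(5/6)*I)*(C1 - 2*z)^(1/3)/2)


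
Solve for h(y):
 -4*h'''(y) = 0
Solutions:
 h(y) = C1 + C2*y + C3*y^2


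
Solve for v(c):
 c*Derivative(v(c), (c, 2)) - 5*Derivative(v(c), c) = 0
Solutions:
 v(c) = C1 + C2*c^6


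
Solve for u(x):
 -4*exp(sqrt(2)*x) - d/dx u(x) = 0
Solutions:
 u(x) = C1 - 2*sqrt(2)*exp(sqrt(2)*x)


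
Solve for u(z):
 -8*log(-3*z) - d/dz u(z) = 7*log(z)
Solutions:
 u(z) = C1 - 15*z*log(z) + z*(-8*log(3) + 15 - 8*I*pi)


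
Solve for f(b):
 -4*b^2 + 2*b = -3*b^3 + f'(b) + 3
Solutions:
 f(b) = C1 + 3*b^4/4 - 4*b^3/3 + b^2 - 3*b


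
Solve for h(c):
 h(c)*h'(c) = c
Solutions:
 h(c) = -sqrt(C1 + c^2)
 h(c) = sqrt(C1 + c^2)


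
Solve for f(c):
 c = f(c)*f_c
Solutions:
 f(c) = -sqrt(C1 + c^2)
 f(c) = sqrt(C1 + c^2)


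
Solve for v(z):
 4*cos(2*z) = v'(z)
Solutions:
 v(z) = C1 + 2*sin(2*z)


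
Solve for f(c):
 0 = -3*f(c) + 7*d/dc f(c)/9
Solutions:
 f(c) = C1*exp(27*c/7)


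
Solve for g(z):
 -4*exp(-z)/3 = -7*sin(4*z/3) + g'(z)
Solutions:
 g(z) = C1 - 21*cos(4*z/3)/4 + 4*exp(-z)/3


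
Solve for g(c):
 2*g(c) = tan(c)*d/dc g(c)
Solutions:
 g(c) = C1*sin(c)^2


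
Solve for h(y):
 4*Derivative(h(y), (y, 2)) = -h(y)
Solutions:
 h(y) = C1*sin(y/2) + C2*cos(y/2)


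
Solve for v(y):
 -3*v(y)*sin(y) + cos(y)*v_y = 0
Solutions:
 v(y) = C1/cos(y)^3


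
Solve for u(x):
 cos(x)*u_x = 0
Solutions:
 u(x) = C1


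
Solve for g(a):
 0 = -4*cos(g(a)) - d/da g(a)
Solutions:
 g(a) = pi - asin((C1 + exp(8*a))/(C1 - exp(8*a)))
 g(a) = asin((C1 + exp(8*a))/(C1 - exp(8*a)))


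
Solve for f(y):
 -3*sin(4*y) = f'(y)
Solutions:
 f(y) = C1 + 3*cos(4*y)/4


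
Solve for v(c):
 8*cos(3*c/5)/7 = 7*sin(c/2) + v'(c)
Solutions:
 v(c) = C1 + 40*sin(3*c/5)/21 + 14*cos(c/2)


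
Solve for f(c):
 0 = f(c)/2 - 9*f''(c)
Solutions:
 f(c) = C1*exp(-sqrt(2)*c/6) + C2*exp(sqrt(2)*c/6)


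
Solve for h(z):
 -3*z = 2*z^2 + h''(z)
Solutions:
 h(z) = C1 + C2*z - z^4/6 - z^3/2


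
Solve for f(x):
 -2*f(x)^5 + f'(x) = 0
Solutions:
 f(x) = -(-1/(C1 + 8*x))^(1/4)
 f(x) = (-1/(C1 + 8*x))^(1/4)
 f(x) = -I*(-1/(C1 + 8*x))^(1/4)
 f(x) = I*(-1/(C1 + 8*x))^(1/4)


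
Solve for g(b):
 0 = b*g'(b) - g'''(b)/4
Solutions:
 g(b) = C1 + Integral(C2*airyai(2^(2/3)*b) + C3*airybi(2^(2/3)*b), b)


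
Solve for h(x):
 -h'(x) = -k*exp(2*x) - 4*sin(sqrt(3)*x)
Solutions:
 h(x) = C1 + k*exp(2*x)/2 - 4*sqrt(3)*cos(sqrt(3)*x)/3


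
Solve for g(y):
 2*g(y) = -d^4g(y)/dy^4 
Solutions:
 g(y) = (C1*sin(2^(3/4)*y/2) + C2*cos(2^(3/4)*y/2))*exp(-2^(3/4)*y/2) + (C3*sin(2^(3/4)*y/2) + C4*cos(2^(3/4)*y/2))*exp(2^(3/4)*y/2)


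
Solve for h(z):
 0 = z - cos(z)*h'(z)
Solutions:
 h(z) = C1 + Integral(z/cos(z), z)


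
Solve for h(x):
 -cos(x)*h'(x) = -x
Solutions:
 h(x) = C1 + Integral(x/cos(x), x)


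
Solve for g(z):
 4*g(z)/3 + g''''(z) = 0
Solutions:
 g(z) = (C1*sin(3^(3/4)*z/3) + C2*cos(3^(3/4)*z/3))*exp(-3^(3/4)*z/3) + (C3*sin(3^(3/4)*z/3) + C4*cos(3^(3/4)*z/3))*exp(3^(3/4)*z/3)


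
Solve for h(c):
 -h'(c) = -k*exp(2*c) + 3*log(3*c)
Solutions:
 h(c) = C1 - 3*c*log(c) + 3*c*(1 - log(3)) + k*exp(2*c)/2


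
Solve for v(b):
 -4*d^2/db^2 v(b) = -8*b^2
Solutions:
 v(b) = C1 + C2*b + b^4/6


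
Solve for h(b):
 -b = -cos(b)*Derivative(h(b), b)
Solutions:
 h(b) = C1 + Integral(b/cos(b), b)


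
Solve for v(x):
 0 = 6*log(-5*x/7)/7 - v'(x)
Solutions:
 v(x) = C1 + 6*x*log(-x)/7 + 6*x*(-log(7) - 1 + log(5))/7


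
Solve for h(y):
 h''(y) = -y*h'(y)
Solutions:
 h(y) = C1 + C2*erf(sqrt(2)*y/2)


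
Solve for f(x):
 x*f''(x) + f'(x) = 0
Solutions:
 f(x) = C1 + C2*log(x)


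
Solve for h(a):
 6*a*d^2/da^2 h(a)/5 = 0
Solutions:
 h(a) = C1 + C2*a


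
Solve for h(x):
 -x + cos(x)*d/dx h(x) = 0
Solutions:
 h(x) = C1 + Integral(x/cos(x), x)


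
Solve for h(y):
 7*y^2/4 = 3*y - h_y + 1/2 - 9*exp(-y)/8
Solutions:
 h(y) = C1 - 7*y^3/12 + 3*y^2/2 + y/2 + 9*exp(-y)/8


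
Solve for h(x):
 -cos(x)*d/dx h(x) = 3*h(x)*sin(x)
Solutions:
 h(x) = C1*cos(x)^3


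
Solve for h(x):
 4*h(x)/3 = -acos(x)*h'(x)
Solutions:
 h(x) = C1*exp(-4*Integral(1/acos(x), x)/3)


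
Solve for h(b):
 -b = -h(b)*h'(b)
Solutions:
 h(b) = -sqrt(C1 + b^2)
 h(b) = sqrt(C1 + b^2)


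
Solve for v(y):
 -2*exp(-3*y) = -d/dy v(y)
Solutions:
 v(y) = C1 - 2*exp(-3*y)/3


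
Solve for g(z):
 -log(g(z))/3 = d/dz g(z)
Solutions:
 li(g(z)) = C1 - z/3


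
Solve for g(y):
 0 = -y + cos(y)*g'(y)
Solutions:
 g(y) = C1 + Integral(y/cos(y), y)


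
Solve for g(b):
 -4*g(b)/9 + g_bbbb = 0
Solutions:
 g(b) = C1*exp(-sqrt(6)*b/3) + C2*exp(sqrt(6)*b/3) + C3*sin(sqrt(6)*b/3) + C4*cos(sqrt(6)*b/3)


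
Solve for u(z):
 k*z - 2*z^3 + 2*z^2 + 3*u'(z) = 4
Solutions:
 u(z) = C1 - k*z^2/6 + z^4/6 - 2*z^3/9 + 4*z/3


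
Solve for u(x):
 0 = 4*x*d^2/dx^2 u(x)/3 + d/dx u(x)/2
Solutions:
 u(x) = C1 + C2*x^(5/8)


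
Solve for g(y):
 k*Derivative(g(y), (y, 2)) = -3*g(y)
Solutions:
 g(y) = C1*exp(-sqrt(3)*y*sqrt(-1/k)) + C2*exp(sqrt(3)*y*sqrt(-1/k))


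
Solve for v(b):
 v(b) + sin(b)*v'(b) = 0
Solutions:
 v(b) = C1*sqrt(cos(b) + 1)/sqrt(cos(b) - 1)


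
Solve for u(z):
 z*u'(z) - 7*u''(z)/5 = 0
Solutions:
 u(z) = C1 + C2*erfi(sqrt(70)*z/14)


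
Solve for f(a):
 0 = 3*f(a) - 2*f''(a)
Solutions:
 f(a) = C1*exp(-sqrt(6)*a/2) + C2*exp(sqrt(6)*a/2)


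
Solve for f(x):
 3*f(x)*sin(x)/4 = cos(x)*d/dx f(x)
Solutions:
 f(x) = C1/cos(x)^(3/4)


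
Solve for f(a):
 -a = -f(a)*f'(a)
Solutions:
 f(a) = -sqrt(C1 + a^2)
 f(a) = sqrt(C1 + a^2)


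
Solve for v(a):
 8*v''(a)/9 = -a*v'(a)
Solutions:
 v(a) = C1 + C2*erf(3*a/4)


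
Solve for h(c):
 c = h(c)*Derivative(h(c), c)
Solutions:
 h(c) = -sqrt(C1 + c^2)
 h(c) = sqrt(C1 + c^2)


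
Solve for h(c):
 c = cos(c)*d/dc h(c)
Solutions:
 h(c) = C1 + Integral(c/cos(c), c)


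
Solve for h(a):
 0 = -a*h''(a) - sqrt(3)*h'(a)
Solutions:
 h(a) = C1 + C2*a^(1 - sqrt(3))


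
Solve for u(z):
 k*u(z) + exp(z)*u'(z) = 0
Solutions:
 u(z) = C1*exp(k*exp(-z))


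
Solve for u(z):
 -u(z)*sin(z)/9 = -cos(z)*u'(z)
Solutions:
 u(z) = C1/cos(z)^(1/9)


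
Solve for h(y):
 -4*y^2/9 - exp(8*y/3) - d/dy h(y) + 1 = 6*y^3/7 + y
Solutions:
 h(y) = C1 - 3*y^4/14 - 4*y^3/27 - y^2/2 + y - 3*exp(8*y/3)/8


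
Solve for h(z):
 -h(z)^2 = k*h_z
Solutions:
 h(z) = k/(C1*k + z)


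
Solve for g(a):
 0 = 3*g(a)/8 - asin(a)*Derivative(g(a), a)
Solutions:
 g(a) = C1*exp(3*Integral(1/asin(a), a)/8)


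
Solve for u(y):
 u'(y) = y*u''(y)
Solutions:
 u(y) = C1 + C2*y^2


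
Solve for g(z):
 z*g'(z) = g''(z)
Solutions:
 g(z) = C1 + C2*erfi(sqrt(2)*z/2)


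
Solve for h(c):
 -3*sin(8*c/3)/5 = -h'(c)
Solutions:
 h(c) = C1 - 9*cos(8*c/3)/40


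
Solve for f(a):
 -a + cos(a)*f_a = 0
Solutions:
 f(a) = C1 + Integral(a/cos(a), a)


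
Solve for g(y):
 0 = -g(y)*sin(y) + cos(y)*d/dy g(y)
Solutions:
 g(y) = C1/cos(y)


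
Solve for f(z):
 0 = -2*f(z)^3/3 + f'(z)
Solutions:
 f(z) = -sqrt(6)*sqrt(-1/(C1 + 2*z))/2
 f(z) = sqrt(6)*sqrt(-1/(C1 + 2*z))/2


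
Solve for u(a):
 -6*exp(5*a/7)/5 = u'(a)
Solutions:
 u(a) = C1 - 42*exp(5*a/7)/25


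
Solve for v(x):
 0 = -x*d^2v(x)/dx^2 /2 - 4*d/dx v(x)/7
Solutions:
 v(x) = C1 + C2/x^(1/7)


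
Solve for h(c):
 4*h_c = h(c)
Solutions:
 h(c) = C1*exp(c/4)


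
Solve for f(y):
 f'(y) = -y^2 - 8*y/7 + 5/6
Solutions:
 f(y) = C1 - y^3/3 - 4*y^2/7 + 5*y/6


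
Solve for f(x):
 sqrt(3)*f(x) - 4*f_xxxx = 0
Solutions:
 f(x) = C1*exp(-sqrt(2)*3^(1/8)*x/2) + C2*exp(sqrt(2)*3^(1/8)*x/2) + C3*sin(sqrt(2)*3^(1/8)*x/2) + C4*cos(sqrt(2)*3^(1/8)*x/2)


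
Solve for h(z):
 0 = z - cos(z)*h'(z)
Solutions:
 h(z) = C1 + Integral(z/cos(z), z)


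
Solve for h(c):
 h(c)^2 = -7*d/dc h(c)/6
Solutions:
 h(c) = 7/(C1 + 6*c)


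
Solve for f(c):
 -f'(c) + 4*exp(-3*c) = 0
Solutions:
 f(c) = C1 - 4*exp(-3*c)/3


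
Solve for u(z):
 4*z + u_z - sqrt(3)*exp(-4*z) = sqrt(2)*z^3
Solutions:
 u(z) = C1 + sqrt(2)*z^4/4 - 2*z^2 - sqrt(3)*exp(-4*z)/4


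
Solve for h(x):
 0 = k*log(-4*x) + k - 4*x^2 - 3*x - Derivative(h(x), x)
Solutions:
 h(x) = C1 + k*x*log(-x) + 2*k*x*log(2) - 4*x^3/3 - 3*x^2/2


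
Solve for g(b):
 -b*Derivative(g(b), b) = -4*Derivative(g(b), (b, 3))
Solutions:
 g(b) = C1 + Integral(C2*airyai(2^(1/3)*b/2) + C3*airybi(2^(1/3)*b/2), b)


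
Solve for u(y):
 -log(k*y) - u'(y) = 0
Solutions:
 u(y) = C1 - y*log(k*y) + y


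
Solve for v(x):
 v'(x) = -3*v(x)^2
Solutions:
 v(x) = 1/(C1 + 3*x)


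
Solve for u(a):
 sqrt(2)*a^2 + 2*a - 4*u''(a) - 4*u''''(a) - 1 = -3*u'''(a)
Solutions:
 u(a) = C1 + C2*a + sqrt(2)*a^4/48 + a^3*(4 + 3*sqrt(2))/48 + a^2*(4 - 7*sqrt(2))/64 + (C3*sin(sqrt(55)*a/8) + C4*cos(sqrt(55)*a/8))*exp(3*a/8)


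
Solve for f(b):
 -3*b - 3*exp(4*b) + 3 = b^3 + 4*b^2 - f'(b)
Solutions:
 f(b) = C1 + b^4/4 + 4*b^3/3 + 3*b^2/2 - 3*b + 3*exp(4*b)/4


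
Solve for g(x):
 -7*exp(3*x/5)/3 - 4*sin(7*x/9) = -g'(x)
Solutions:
 g(x) = C1 + 35*exp(3*x/5)/9 - 36*cos(7*x/9)/7


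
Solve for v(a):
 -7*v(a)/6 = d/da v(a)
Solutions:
 v(a) = C1*exp(-7*a/6)


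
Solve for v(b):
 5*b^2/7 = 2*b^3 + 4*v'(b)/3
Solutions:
 v(b) = C1 - 3*b^4/8 + 5*b^3/28


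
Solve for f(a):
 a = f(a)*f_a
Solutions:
 f(a) = -sqrt(C1 + a^2)
 f(a) = sqrt(C1 + a^2)


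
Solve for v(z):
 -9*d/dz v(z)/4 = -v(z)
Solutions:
 v(z) = C1*exp(4*z/9)


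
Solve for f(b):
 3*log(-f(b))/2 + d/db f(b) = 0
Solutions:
 -li(-f(b)) = C1 - 3*b/2


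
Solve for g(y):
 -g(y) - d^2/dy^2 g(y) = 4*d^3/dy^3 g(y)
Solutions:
 g(y) = C1*exp(y*(-2 + (12*sqrt(327) + 217)^(-1/3) + (12*sqrt(327) + 217)^(1/3))/24)*sin(sqrt(3)*y*(-(12*sqrt(327) + 217)^(1/3) + (12*sqrt(327) + 217)^(-1/3))/24) + C2*exp(y*(-2 + (12*sqrt(327) + 217)^(-1/3) + (12*sqrt(327) + 217)^(1/3))/24)*cos(sqrt(3)*y*(-(12*sqrt(327) + 217)^(1/3) + (12*sqrt(327) + 217)^(-1/3))/24) + C3*exp(-y*((12*sqrt(327) + 217)^(-1/3) + 1 + (12*sqrt(327) + 217)^(1/3))/12)


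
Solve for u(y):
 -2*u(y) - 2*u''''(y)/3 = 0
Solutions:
 u(y) = (C1*sin(sqrt(2)*3^(1/4)*y/2) + C2*cos(sqrt(2)*3^(1/4)*y/2))*exp(-sqrt(2)*3^(1/4)*y/2) + (C3*sin(sqrt(2)*3^(1/4)*y/2) + C4*cos(sqrt(2)*3^(1/4)*y/2))*exp(sqrt(2)*3^(1/4)*y/2)


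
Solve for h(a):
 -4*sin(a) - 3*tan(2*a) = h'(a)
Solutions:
 h(a) = C1 + 3*log(cos(2*a))/2 + 4*cos(a)


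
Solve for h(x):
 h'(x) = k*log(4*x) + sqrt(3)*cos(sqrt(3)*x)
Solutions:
 h(x) = C1 + k*x*(log(x) - 1) + 2*k*x*log(2) + sin(sqrt(3)*x)


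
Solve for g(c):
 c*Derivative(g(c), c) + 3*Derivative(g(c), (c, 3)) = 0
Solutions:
 g(c) = C1 + Integral(C2*airyai(-3^(2/3)*c/3) + C3*airybi(-3^(2/3)*c/3), c)


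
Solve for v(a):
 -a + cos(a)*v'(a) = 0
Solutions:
 v(a) = C1 + Integral(a/cos(a), a)


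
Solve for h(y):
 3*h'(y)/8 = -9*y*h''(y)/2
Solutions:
 h(y) = C1 + C2*y^(11/12)


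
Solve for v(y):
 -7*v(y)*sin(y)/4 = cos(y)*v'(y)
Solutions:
 v(y) = C1*cos(y)^(7/4)


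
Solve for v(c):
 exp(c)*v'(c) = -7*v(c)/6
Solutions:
 v(c) = C1*exp(7*exp(-c)/6)


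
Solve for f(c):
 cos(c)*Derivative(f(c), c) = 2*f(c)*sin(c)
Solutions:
 f(c) = C1/cos(c)^2


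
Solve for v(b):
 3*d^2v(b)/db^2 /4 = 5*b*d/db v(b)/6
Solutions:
 v(b) = C1 + C2*erfi(sqrt(5)*b/3)


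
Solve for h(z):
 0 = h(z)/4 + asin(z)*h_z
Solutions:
 h(z) = C1*exp(-Integral(1/asin(z), z)/4)


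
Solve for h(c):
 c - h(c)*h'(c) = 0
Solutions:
 h(c) = -sqrt(C1 + c^2)
 h(c) = sqrt(C1 + c^2)


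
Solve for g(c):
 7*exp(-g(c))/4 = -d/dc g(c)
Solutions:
 g(c) = log(C1 - 7*c/4)


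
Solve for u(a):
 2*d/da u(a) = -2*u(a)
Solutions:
 u(a) = C1*exp(-a)


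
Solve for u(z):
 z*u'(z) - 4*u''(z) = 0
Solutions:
 u(z) = C1 + C2*erfi(sqrt(2)*z/4)


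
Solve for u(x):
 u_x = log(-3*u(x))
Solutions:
 -Integral(1/(log(-_y) + log(3)), (_y, u(x))) = C1 - x


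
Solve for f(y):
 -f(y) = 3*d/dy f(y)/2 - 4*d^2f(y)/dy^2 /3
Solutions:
 f(y) = C1*exp(y*(9 - sqrt(273))/16) + C2*exp(y*(9 + sqrt(273))/16)


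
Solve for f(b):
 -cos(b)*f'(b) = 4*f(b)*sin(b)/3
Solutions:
 f(b) = C1*cos(b)^(4/3)


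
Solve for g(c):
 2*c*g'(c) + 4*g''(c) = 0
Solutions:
 g(c) = C1 + C2*erf(c/2)


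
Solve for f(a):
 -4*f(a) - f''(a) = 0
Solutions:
 f(a) = C1*sin(2*a) + C2*cos(2*a)


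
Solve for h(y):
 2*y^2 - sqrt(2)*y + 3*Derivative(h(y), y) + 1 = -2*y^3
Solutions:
 h(y) = C1 - y^4/6 - 2*y^3/9 + sqrt(2)*y^2/6 - y/3


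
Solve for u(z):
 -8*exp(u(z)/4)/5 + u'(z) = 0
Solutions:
 u(z) = 4*log(-1/(C1 + 8*z)) + 4*log(20)


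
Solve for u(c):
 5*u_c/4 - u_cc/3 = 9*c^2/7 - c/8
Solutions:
 u(c) = C1 + C2*exp(15*c/4) + 12*c^3/35 + 157*c^2/700 + 314*c/2625


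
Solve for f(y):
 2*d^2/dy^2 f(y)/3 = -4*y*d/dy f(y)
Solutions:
 f(y) = C1 + C2*erf(sqrt(3)*y)


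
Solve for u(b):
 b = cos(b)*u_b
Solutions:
 u(b) = C1 + Integral(b/cos(b), b)


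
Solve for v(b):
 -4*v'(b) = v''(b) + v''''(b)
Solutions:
 v(b) = C1 + C2*exp(-3^(1/3)*b*(-(18 + sqrt(327))^(1/3) + 3^(1/3)/(18 + sqrt(327))^(1/3))/6)*sin(3^(1/6)*b*(3/(18 + sqrt(327))^(1/3) + 3^(2/3)*(18 + sqrt(327))^(1/3))/6) + C3*exp(-3^(1/3)*b*(-(18 + sqrt(327))^(1/3) + 3^(1/3)/(18 + sqrt(327))^(1/3))/6)*cos(3^(1/6)*b*(3/(18 + sqrt(327))^(1/3) + 3^(2/3)*(18 + sqrt(327))^(1/3))/6) + C4*exp(3^(1/3)*b*(-(18 + sqrt(327))^(1/3) + 3^(1/3)/(18 + sqrt(327))^(1/3))/3)


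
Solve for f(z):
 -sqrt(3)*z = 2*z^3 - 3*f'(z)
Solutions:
 f(z) = C1 + z^4/6 + sqrt(3)*z^2/6


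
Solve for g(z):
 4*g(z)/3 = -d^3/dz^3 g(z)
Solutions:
 g(z) = C3*exp(-6^(2/3)*z/3) + (C1*sin(2^(2/3)*3^(1/6)*z/2) + C2*cos(2^(2/3)*3^(1/6)*z/2))*exp(6^(2/3)*z/6)


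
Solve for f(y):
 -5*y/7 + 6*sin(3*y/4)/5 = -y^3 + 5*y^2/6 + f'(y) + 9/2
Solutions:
 f(y) = C1 + y^4/4 - 5*y^3/18 - 5*y^2/14 - 9*y/2 - 8*cos(3*y/4)/5


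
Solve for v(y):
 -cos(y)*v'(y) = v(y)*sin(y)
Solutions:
 v(y) = C1*cos(y)


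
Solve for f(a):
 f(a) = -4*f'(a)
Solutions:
 f(a) = C1*exp(-a/4)


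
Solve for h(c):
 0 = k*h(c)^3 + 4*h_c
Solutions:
 h(c) = -sqrt(2)*sqrt(-1/(C1 - c*k))
 h(c) = sqrt(2)*sqrt(-1/(C1 - c*k))


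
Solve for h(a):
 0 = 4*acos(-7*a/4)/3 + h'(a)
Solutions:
 h(a) = C1 - 4*a*acos(-7*a/4)/3 - 4*sqrt(16 - 49*a^2)/21


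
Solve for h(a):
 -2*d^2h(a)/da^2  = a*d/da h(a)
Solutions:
 h(a) = C1 + C2*erf(a/2)


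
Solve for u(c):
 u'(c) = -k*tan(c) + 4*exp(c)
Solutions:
 u(c) = C1 + k*log(cos(c)) + 4*exp(c)


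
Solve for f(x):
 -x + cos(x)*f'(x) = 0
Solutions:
 f(x) = C1 + Integral(x/cos(x), x)


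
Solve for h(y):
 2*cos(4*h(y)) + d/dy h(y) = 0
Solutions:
 h(y) = -asin((C1 + exp(16*y))/(C1 - exp(16*y)))/4 + pi/4
 h(y) = asin((C1 + exp(16*y))/(C1 - exp(16*y)))/4


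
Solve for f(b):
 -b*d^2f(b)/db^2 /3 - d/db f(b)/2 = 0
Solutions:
 f(b) = C1 + C2/sqrt(b)


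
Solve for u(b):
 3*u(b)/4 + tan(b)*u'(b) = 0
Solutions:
 u(b) = C1/sin(b)^(3/4)


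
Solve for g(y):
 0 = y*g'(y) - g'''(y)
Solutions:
 g(y) = C1 + Integral(C2*airyai(y) + C3*airybi(y), y)


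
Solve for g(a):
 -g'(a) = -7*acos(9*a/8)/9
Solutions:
 g(a) = C1 + 7*a*acos(9*a/8)/9 - 7*sqrt(64 - 81*a^2)/81


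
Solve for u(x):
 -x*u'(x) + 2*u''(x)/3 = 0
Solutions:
 u(x) = C1 + C2*erfi(sqrt(3)*x/2)


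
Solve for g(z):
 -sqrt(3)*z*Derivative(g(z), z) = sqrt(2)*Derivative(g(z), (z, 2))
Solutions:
 g(z) = C1 + C2*erf(6^(1/4)*z/2)


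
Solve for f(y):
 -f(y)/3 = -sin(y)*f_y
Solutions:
 f(y) = C1*(cos(y) - 1)^(1/6)/(cos(y) + 1)^(1/6)


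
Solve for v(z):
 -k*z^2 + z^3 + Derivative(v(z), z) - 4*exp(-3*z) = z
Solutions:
 v(z) = C1 + k*z^3/3 - z^4/4 + z^2/2 - 4*exp(-3*z)/3


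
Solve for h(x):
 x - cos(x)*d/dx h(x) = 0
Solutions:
 h(x) = C1 + Integral(x/cos(x), x)


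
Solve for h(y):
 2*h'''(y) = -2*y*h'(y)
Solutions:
 h(y) = C1 + Integral(C2*airyai(-y) + C3*airybi(-y), y)


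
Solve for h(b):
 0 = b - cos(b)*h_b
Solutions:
 h(b) = C1 + Integral(b/cos(b), b)


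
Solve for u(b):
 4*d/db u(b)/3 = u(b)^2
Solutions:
 u(b) = -4/(C1 + 3*b)


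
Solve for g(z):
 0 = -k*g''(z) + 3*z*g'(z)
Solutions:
 g(z) = C1 + C2*erf(sqrt(6)*z*sqrt(-1/k)/2)/sqrt(-1/k)


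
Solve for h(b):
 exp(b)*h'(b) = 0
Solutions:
 h(b) = C1


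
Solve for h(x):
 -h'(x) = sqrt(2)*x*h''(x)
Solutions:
 h(x) = C1 + C2*x^(1 - sqrt(2)/2)


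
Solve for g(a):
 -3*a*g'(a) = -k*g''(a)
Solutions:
 g(a) = C1 + C2*erf(sqrt(6)*a*sqrt(-1/k)/2)/sqrt(-1/k)


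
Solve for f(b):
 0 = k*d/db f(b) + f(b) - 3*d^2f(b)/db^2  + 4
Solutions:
 f(b) = C1*exp(b*(k - sqrt(k^2 + 12))/6) + C2*exp(b*(k + sqrt(k^2 + 12))/6) - 4


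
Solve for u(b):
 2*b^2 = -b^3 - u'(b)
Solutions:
 u(b) = C1 - b^4/4 - 2*b^3/3


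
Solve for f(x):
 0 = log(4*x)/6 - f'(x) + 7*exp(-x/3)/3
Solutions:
 f(x) = C1 + x*log(x)/6 + x*(-1 + 2*log(2))/6 - 7*exp(-x/3)


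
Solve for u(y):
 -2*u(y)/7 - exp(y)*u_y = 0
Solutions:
 u(y) = C1*exp(2*exp(-y)/7)


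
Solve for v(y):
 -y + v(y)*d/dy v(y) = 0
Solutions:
 v(y) = -sqrt(C1 + y^2)
 v(y) = sqrt(C1 + y^2)


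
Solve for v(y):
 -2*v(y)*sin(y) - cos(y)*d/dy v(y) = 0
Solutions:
 v(y) = C1*cos(y)^2


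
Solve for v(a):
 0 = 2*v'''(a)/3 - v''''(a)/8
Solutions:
 v(a) = C1 + C2*a + C3*a^2 + C4*exp(16*a/3)


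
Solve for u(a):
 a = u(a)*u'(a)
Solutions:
 u(a) = -sqrt(C1 + a^2)
 u(a) = sqrt(C1 + a^2)


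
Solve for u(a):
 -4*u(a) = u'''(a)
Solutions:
 u(a) = C3*exp(-2^(2/3)*a) + (C1*sin(2^(2/3)*sqrt(3)*a/2) + C2*cos(2^(2/3)*sqrt(3)*a/2))*exp(2^(2/3)*a/2)


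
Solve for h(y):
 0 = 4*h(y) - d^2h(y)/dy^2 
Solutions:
 h(y) = C1*exp(-2*y) + C2*exp(2*y)


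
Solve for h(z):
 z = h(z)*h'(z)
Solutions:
 h(z) = -sqrt(C1 + z^2)
 h(z) = sqrt(C1 + z^2)


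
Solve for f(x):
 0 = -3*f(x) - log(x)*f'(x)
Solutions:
 f(x) = C1*exp(-3*li(x))


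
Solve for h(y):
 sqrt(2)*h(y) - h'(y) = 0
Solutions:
 h(y) = C1*exp(sqrt(2)*y)


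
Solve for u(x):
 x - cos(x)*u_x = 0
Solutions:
 u(x) = C1 + Integral(x/cos(x), x)


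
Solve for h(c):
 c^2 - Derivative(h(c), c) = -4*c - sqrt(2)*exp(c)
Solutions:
 h(c) = C1 + c^3/3 + 2*c^2 + sqrt(2)*exp(c)


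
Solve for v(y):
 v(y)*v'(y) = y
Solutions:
 v(y) = -sqrt(C1 + y^2)
 v(y) = sqrt(C1 + y^2)


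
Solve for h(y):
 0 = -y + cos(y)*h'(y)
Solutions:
 h(y) = C1 + Integral(y/cos(y), y)


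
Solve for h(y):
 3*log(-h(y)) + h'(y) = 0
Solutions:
 -li(-h(y)) = C1 - 3*y


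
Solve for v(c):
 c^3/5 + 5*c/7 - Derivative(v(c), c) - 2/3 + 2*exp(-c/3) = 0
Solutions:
 v(c) = C1 + c^4/20 + 5*c^2/14 - 2*c/3 - 6*exp(-c/3)


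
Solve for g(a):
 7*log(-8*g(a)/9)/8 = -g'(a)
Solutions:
 8*Integral(1/(log(-_y) - 2*log(3) + 3*log(2)), (_y, g(a)))/7 = C1 - a


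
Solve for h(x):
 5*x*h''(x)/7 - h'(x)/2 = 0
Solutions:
 h(x) = C1 + C2*x^(17/10)


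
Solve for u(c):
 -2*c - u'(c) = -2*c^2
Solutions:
 u(c) = C1 + 2*c^3/3 - c^2


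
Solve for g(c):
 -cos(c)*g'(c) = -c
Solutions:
 g(c) = C1 + Integral(c/cos(c), c)


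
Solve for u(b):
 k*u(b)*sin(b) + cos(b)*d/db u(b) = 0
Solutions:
 u(b) = C1*exp(k*log(cos(b)))


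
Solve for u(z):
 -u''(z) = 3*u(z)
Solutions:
 u(z) = C1*sin(sqrt(3)*z) + C2*cos(sqrt(3)*z)


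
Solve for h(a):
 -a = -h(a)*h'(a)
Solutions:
 h(a) = -sqrt(C1 + a^2)
 h(a) = sqrt(C1 + a^2)


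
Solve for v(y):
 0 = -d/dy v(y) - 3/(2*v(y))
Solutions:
 v(y) = -sqrt(C1 - 3*y)
 v(y) = sqrt(C1 - 3*y)


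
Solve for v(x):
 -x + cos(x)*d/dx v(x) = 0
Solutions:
 v(x) = C1 + Integral(x/cos(x), x)


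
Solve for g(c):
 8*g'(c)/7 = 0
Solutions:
 g(c) = C1


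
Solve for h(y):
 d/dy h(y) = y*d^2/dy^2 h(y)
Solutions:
 h(y) = C1 + C2*y^2


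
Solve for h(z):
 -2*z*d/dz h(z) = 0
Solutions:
 h(z) = C1


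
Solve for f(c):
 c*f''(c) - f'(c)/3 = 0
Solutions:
 f(c) = C1 + C2*c^(4/3)


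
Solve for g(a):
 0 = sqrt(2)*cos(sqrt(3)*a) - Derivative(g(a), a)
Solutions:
 g(a) = C1 + sqrt(6)*sin(sqrt(3)*a)/3


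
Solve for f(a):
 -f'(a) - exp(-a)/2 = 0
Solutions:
 f(a) = C1 + exp(-a)/2


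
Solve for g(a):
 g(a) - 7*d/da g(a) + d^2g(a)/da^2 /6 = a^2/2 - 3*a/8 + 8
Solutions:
 g(a) = C1*exp(a*(21 - sqrt(435))) + C2*exp(a*(sqrt(435) + 21)) + a^2/2 + 53*a/8 + 1301/24


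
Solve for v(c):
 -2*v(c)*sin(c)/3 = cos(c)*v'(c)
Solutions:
 v(c) = C1*cos(c)^(2/3)


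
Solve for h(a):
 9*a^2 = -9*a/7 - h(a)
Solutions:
 h(a) = 9*a*(-7*a - 1)/7


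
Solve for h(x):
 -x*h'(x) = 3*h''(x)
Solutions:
 h(x) = C1 + C2*erf(sqrt(6)*x/6)


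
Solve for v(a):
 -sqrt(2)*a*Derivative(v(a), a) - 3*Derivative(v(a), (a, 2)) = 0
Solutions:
 v(a) = C1 + C2*erf(2^(3/4)*sqrt(3)*a/6)


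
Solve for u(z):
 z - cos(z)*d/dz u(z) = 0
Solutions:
 u(z) = C1 + Integral(z/cos(z), z)


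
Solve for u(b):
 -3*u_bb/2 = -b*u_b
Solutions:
 u(b) = C1 + C2*erfi(sqrt(3)*b/3)


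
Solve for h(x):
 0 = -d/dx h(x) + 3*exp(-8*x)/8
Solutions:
 h(x) = C1 - 3*exp(-8*x)/64


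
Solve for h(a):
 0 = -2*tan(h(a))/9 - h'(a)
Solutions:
 h(a) = pi - asin(C1*exp(-2*a/9))
 h(a) = asin(C1*exp(-2*a/9))


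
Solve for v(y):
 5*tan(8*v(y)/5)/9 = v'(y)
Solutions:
 v(y) = -5*asin(C1*exp(8*y/9))/8 + 5*pi/8
 v(y) = 5*asin(C1*exp(8*y/9))/8


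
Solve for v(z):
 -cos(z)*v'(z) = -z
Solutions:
 v(z) = C1 + Integral(z/cos(z), z)


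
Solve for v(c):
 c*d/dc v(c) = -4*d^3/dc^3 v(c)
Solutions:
 v(c) = C1 + Integral(C2*airyai(-2^(1/3)*c/2) + C3*airybi(-2^(1/3)*c/2), c)


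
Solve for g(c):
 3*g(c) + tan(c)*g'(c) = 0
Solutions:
 g(c) = C1/sin(c)^3


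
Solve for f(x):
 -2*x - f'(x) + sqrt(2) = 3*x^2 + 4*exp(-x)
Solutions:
 f(x) = C1 - x^3 - x^2 + sqrt(2)*x + 4*exp(-x)


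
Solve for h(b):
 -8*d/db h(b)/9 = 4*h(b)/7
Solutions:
 h(b) = C1*exp(-9*b/14)


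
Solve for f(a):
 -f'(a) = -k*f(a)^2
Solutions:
 f(a) = -1/(C1 + a*k)


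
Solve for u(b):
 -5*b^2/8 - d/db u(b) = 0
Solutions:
 u(b) = C1 - 5*b^3/24


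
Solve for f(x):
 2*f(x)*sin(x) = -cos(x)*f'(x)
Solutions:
 f(x) = C1*cos(x)^2


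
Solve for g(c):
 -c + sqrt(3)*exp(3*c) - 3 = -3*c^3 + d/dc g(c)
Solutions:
 g(c) = C1 + 3*c^4/4 - c^2/2 - 3*c + sqrt(3)*exp(3*c)/3


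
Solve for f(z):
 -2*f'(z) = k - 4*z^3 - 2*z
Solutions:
 f(z) = C1 - k*z/2 + z^4/2 + z^2/2


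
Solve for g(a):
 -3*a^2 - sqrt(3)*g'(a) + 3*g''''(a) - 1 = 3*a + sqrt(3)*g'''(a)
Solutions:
 g(a) = C1 + C2*exp(a*(-12^(1/3)*(9*sqrt(255) + 83*sqrt(3))^(1/3) - 2*18^(1/3)/(9*sqrt(255) + 83*sqrt(3))^(1/3) + 4*sqrt(3))/36)*sin(2^(1/3)*3^(1/6)*a*(-2^(1/3)*3^(2/3)*(9*sqrt(255) + 83*sqrt(3))^(1/3) + 6/(9*sqrt(255) + 83*sqrt(3))^(1/3))/36) + C3*exp(a*(-12^(1/3)*(9*sqrt(255) + 83*sqrt(3))^(1/3) - 2*18^(1/3)/(9*sqrt(255) + 83*sqrt(3))^(1/3) + 4*sqrt(3))/36)*cos(2^(1/3)*3^(1/6)*a*(-2^(1/3)*3^(2/3)*(9*sqrt(255) + 83*sqrt(3))^(1/3) + 6/(9*sqrt(255) + 83*sqrt(3))^(1/3))/36) + C4*exp(a*(2*18^(1/3)/(9*sqrt(255) + 83*sqrt(3))^(1/3) + 2*sqrt(3) + 12^(1/3)*(9*sqrt(255) + 83*sqrt(3))^(1/3))/18) - sqrt(3)*a^3/3 - sqrt(3)*a^2/2 + 5*sqrt(3)*a/3


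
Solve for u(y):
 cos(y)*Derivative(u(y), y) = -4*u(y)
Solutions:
 u(y) = C1*(sin(y)^2 - 2*sin(y) + 1)/(sin(y)^2 + 2*sin(y) + 1)


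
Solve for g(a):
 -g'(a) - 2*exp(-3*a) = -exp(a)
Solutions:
 g(a) = C1 + exp(a) + 2*exp(-3*a)/3


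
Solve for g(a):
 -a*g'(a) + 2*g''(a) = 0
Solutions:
 g(a) = C1 + C2*erfi(a/2)


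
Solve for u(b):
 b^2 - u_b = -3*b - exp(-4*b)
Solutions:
 u(b) = C1 + b^3/3 + 3*b^2/2 - exp(-4*b)/4


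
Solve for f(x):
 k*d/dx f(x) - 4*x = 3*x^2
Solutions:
 f(x) = C1 + x^3/k + 2*x^2/k


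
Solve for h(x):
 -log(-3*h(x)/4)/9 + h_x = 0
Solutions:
 -9*Integral(1/(log(-_y) - 2*log(2) + log(3)), (_y, h(x))) = C1 - x


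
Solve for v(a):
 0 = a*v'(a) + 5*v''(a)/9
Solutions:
 v(a) = C1 + C2*erf(3*sqrt(10)*a/10)


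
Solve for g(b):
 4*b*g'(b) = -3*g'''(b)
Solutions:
 g(b) = C1 + Integral(C2*airyai(-6^(2/3)*b/3) + C3*airybi(-6^(2/3)*b/3), b)


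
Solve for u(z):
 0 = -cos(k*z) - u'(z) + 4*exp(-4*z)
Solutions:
 u(z) = C1 - exp(-4*z) - sin(k*z)/k


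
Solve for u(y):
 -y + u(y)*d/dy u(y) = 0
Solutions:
 u(y) = -sqrt(C1 + y^2)
 u(y) = sqrt(C1 + y^2)


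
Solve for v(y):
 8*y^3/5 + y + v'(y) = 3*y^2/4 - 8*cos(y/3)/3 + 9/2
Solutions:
 v(y) = C1 - 2*y^4/5 + y^3/4 - y^2/2 + 9*y/2 - 8*sin(y/3)


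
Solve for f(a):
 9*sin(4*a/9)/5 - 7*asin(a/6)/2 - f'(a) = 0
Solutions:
 f(a) = C1 - 7*a*asin(a/6)/2 - 7*sqrt(36 - a^2)/2 - 81*cos(4*a/9)/20


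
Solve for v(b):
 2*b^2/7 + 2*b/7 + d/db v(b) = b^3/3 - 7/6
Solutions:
 v(b) = C1 + b^4/12 - 2*b^3/21 - b^2/7 - 7*b/6


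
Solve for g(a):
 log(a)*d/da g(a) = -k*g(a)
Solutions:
 g(a) = C1*exp(-k*li(a))
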